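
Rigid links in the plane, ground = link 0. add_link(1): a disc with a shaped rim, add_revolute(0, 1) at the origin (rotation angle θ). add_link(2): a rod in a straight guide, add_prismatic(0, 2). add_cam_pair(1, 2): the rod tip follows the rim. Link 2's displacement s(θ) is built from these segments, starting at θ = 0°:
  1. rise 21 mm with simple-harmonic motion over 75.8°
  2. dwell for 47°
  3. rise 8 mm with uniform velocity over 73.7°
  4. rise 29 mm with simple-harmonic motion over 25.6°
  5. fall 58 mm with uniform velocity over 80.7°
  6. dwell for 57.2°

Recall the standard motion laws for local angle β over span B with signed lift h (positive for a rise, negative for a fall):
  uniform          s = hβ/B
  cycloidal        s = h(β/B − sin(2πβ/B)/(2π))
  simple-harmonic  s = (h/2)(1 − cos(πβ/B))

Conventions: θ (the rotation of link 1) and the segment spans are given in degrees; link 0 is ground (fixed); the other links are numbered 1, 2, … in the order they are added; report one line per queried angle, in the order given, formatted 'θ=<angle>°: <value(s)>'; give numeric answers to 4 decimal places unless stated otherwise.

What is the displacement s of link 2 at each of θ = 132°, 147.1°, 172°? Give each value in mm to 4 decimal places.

segment 1 (0° to 75.8°, simple-harmonic, h = 21) is passed completely: s = 0.0000 + (21) = 21.0000
segment 2 (75.8° to 122.8°, dwell): s unchanged at 21.0000
θ = 132° falls in segment 3 (122.8° to 196.5°, uniform, h = 8): β = 132 − 122.8 = 9.2°, B = 73.7°; Δs = 8·9.2/73.7 = 0.9986; s = 21.0000 + 0.9986 = 21.9986
θ = 147.1° falls in segment 3 (122.8° to 196.5°, uniform, h = 8): β = 147.1 − 122.8 = 24.3°, B = 73.7°; Δs = 8·24.3/73.7 = 2.6377; s = 21.0000 + 2.6377 = 23.6377
θ = 172° falls in segment 3 (122.8° to 196.5°, uniform, h = 8): β = 172 − 122.8 = 49.2°, B = 73.7°; Δs = 8·49.2/73.7 = 5.3406; s = 21.0000 + 5.3406 = 26.3406

θ=132°: 21.9986
θ=147.1°: 23.6377
θ=172°: 26.3406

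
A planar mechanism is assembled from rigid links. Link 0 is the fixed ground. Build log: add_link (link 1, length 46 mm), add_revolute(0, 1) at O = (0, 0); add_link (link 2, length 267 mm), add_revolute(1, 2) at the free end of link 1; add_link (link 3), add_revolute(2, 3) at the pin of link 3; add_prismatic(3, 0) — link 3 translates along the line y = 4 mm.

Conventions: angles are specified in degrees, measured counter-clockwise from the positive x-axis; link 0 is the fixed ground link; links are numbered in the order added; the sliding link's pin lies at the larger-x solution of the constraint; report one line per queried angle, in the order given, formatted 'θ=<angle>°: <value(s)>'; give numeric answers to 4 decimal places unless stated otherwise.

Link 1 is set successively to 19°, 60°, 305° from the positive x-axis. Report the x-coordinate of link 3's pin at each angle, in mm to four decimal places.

geometry: r = 46 mm, L = 267 mm, e = 4 mm
θ=19°: crank pin P = (r cos θ, r sin θ) = (43.493854, 14.976135)
θ=19°: h = r sin θ − e = 14.976135 − 4 = 10.976135
θ=19°: x = r cos θ + √(L² − h²) = 43.493854 + 266.774295 = 310.268149
θ=60°: crank pin P = (r cos θ, r sin θ) = (23.000000, 39.837169)
θ=60°: h = r sin θ − e = 39.837169 − 4 = 35.837169
θ=60°: x = r cos θ + √(L² − h²) = 23.000000 + 264.584008 = 287.584008
θ=305°: crank pin P = (r cos θ, r sin θ) = (26.384516, -37.680994)
θ=305°: h = r sin θ − e = -37.680994 − 4 = -41.680994
θ=305°: x = r cos θ + √(L² − h²) = 26.384516 + 263.726553 = 290.111069

θ=19°: 310.2681
θ=60°: 287.5840
θ=305°: 290.1111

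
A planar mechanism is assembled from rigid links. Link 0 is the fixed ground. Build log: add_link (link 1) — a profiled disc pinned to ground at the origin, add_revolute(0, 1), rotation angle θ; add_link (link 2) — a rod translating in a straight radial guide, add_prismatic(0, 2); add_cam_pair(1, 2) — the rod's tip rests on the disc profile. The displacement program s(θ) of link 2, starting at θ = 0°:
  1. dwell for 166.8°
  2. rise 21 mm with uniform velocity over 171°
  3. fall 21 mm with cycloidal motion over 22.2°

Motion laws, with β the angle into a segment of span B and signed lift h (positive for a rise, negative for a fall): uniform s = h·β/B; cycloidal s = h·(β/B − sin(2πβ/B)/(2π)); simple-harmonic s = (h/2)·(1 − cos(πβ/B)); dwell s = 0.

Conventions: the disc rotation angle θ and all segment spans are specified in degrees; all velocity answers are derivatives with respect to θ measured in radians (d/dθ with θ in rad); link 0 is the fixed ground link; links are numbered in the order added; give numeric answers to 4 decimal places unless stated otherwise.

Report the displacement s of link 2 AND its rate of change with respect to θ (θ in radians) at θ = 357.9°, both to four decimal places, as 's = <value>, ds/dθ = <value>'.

seg 1 [0°–166.8°] dwell: s stays 0.0000
seg 2 [166.8°–337.8°] uniform, h=21: full span → s += 21 → s = 21.0000
seg 3 [337.8°–360°] cycloidal, h=-21: θ=357.9° here. β=20.1, B=22.2. -21·(0.9054 − sin(2π·0.9054)/(2π)) = -20.8851 → s = 0.1149
velocity in seg [337.8°–360°] (cycloidal), θ in radians: β = 20.1° = 0.3508 rad, B = 22.2° = 0.3875 rad; ds/dθ = (h/B)(1 − cos(2πβ/B)) = ((-21)/0.3875)(1 − cos(2π·0.9054)) = -9.294556 mm/rad

s = 0.1149, ds/dθ = -9.2946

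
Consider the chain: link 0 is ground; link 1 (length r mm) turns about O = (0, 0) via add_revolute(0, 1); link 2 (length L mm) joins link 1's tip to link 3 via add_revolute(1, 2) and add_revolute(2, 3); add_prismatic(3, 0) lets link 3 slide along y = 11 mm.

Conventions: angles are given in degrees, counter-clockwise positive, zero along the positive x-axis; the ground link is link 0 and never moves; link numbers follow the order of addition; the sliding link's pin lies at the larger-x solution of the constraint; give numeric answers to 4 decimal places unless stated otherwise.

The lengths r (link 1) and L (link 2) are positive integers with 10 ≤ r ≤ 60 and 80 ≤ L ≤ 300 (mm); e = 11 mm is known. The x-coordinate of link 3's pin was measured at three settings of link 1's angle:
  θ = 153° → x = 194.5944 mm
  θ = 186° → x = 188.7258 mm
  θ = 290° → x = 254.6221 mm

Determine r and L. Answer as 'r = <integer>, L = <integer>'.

constraint per measurement: (x − r cos θ)² + (r sin θ − e)² = L²
subtracting the θ₁ and θ₂ equations cancels the r² and L² terms:
r = (x₁² − x₂²) / (2[(x₁cos θ₁ + e sin θ₁) − (x₂cos θ₂ + e sin θ₂)]) = 54.9992 → r = 55
L² = (x₁ − r cos θ₁)² + (r sin θ₁ − e)² = 59535.9888 → L = 244.0000 → L = 244
check at θ₃=290°: x = 254.6221 (printed 254.6221) ✓

r = 55, L = 244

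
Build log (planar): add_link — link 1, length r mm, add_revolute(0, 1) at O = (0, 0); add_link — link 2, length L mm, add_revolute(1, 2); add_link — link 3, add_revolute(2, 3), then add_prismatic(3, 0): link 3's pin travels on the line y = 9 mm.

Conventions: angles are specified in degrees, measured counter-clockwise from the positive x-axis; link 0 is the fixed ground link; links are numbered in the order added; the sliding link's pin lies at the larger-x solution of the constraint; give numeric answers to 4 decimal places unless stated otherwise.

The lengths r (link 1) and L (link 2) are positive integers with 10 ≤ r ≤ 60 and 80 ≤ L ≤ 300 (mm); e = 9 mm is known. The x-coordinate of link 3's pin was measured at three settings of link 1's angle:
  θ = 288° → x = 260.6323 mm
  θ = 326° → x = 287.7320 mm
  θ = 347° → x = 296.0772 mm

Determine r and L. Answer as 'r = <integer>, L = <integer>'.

constraint per measurement: (x − r cos θ)² + (r sin θ − e)² = L²
subtracting the θ₁ and θ₂ equations cancels the r² and L² terms:
r = (x₁² − x₂²) / (2[(x₁cos θ₁ + e sin θ₁) − (x₂cos θ₂ + e sin θ₂)]) = 45.9999 → r = 46
L² = (x₁ − r cos θ₁)² + (r sin θ₁ − e)² = 63504.0081 → L = 252.0000 → L = 252
check at θ₃=347°: x = 296.0772 (printed 296.0772) ✓

r = 46, L = 252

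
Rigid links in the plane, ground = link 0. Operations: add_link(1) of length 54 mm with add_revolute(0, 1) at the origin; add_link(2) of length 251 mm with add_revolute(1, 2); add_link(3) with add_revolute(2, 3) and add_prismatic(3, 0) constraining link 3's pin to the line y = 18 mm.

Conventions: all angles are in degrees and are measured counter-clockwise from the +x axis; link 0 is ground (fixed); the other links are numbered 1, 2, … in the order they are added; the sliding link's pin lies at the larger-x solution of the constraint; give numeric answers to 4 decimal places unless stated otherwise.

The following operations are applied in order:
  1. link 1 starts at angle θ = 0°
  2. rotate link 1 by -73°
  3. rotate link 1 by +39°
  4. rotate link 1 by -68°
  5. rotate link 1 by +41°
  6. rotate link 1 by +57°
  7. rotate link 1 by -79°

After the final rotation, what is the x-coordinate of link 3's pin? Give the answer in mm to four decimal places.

geometry: r = 54 mm, L = 251 mm, e = 18 mm; θ starts at 0°
rotate link 1 by -73°: θ ← 0° -73° = -73°
rotate link 1 by +39°: θ ← -73° +39° = -34°
rotate link 1 by -68°: θ ← -34° -68° = -102°
rotate link 1 by +41°: θ ← -102° +41° = -61°
rotate link 1 by +57°: θ ← -61° +57° = -4°
rotate link 1 by -79°: θ ← -4° -79° = -83°
crank pin P = (r cos θ, r sin θ) = (6.580945, -53.597492)
h = r sin θ − e = -53.597492 − 18 = -71.597492
x = r cos θ + √(L² − h²) = 6.580945 + 240.571817 = 247.152761

247.1528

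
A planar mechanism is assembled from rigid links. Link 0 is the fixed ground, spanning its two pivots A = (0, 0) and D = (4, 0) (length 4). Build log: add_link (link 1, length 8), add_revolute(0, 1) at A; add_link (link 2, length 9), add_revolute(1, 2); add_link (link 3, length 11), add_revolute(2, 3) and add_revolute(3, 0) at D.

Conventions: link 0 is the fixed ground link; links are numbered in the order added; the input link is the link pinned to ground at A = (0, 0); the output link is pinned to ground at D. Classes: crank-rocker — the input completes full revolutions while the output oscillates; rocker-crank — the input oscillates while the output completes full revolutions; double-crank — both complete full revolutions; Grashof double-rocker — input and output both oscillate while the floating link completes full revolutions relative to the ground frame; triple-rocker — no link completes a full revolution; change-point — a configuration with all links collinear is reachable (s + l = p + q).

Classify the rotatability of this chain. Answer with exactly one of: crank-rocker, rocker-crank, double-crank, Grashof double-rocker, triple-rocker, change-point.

lengths: ground=4, input=8, coupler=9, output=11
sorted: s=4 (shortest), l=11 (longest), p+q=17
s + l = 15 vs p + q = 17
s + l < p + q (Grashof) with shortest = ground link → double-crank

double-crank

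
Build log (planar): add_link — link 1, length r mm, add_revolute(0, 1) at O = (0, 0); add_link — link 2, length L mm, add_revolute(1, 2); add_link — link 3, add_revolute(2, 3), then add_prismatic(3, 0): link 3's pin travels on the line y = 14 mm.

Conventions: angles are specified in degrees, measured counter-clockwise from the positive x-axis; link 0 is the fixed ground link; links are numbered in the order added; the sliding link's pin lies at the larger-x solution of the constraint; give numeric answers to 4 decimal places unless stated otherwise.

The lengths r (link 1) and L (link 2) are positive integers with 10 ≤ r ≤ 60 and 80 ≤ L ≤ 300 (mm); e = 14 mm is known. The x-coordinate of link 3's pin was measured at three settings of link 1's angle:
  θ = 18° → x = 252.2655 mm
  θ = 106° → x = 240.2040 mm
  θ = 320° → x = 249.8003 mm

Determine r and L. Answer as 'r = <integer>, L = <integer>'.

constraint per measurement: (x − r cos θ)² + (r sin θ − e)² = L²
subtracting the θ₁ and θ₂ equations cancels the r² and L² terms:
r = (x₁² − x₂²) / (2[(x₁cos θ₁ + e sin θ₁) − (x₂cos θ₂ + e sin θ₂)]) = 10.0000 → r = 10
L² = (x₁ − r cos θ₁)² + (r sin θ₁ − e)² = 59048.9828 → L = 243.0000 → L = 243
check at θ₃=320°: x = 249.8003 (printed 249.8003) ✓

r = 10, L = 243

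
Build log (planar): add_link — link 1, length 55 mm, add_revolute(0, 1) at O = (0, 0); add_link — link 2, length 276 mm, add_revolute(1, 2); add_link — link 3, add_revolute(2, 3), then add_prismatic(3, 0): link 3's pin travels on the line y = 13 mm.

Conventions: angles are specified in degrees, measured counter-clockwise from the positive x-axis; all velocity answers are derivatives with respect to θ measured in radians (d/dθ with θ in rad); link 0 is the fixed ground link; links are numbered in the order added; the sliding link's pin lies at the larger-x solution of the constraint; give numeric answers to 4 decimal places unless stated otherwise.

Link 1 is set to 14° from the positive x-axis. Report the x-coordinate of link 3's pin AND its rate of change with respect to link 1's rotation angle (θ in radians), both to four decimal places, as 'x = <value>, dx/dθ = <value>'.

geometry: r = 55 mm, L = 276 mm, e = 13 mm
crank pin P = (r cos θ, r sin θ) = (53.366265, 13.305704)
h = r sin θ − e = 13.305704 − 13 = 0.305704
x = r cos θ + √(L² − h²) = 53.366265 + 275.999831 = 329.366096
dx/dθ = −r sin θ − h·r cos θ/√(L² − h²) (θ in radians; h = 0.305704) = -13.364814

x = 329.3661, dx/dθ = -13.3648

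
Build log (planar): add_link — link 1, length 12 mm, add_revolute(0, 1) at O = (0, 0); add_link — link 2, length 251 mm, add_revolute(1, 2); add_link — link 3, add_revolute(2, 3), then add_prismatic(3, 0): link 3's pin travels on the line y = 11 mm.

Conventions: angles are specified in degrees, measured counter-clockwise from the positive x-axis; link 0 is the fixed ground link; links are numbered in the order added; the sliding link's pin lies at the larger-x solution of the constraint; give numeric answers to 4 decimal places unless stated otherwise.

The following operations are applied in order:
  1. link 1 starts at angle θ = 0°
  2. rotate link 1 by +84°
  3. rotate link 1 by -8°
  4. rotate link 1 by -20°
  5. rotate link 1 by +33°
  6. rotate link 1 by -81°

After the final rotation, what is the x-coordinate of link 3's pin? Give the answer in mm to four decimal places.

geometry: r = 12 mm, L = 251 mm, e = 11 mm; θ starts at 0°
rotate link 1 by +84°: θ ← 0° +84° = 84°
rotate link 1 by -8°: θ ← 84° -8° = 76°
rotate link 1 by -20°: θ ← 76° -20° = 56°
rotate link 1 by +33°: θ ← 56° +33° = 89°
rotate link 1 by -81°: θ ← 89° -81° = 8°
crank pin P = (r cos θ, r sin θ) = (11.883217, 1.670077)
h = r sin θ − e = 1.670077 − 11 = -9.329923
x = r cos θ + √(L² − h²) = 11.883217 + 250.826539 = 262.709756

262.7098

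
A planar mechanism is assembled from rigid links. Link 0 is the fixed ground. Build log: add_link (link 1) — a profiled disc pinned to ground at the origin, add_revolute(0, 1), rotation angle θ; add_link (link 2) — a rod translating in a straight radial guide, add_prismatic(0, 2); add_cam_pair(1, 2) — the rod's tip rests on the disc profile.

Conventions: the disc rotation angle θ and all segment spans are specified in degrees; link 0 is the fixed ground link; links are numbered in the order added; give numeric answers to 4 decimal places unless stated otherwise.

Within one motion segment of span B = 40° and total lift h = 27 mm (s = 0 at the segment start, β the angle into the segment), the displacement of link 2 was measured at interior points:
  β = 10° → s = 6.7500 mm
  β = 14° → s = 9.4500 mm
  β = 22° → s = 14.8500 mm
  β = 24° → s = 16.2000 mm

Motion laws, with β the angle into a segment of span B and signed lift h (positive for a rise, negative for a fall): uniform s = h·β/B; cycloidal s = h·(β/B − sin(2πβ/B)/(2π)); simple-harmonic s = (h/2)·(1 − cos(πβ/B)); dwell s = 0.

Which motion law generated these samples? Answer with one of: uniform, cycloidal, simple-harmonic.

candidates at β/B = r: uniform s = h·r (linear in β); cycloidal s = h·(r − sin(2πr)/(2π)); simple-harmonic s = (h/2)(1 − cos(πr))
β=10°: printed 6.7500 | uniform 6.7500, cycloidal 2.4528, simple-harmonic 3.9541
β=14°: printed 9.4500 | uniform 9.4500, cycloidal 5.9735, simple-harmonic 7.3711
β=22°: printed 14.8500 | uniform 14.8500, cycloidal 16.1779, simple-harmonic 15.6119
β=24°: printed 16.2000 | uniform 16.2000, cycloidal 18.7258, simple-harmonic 17.6717
only one law matches every sample → uniform

uniform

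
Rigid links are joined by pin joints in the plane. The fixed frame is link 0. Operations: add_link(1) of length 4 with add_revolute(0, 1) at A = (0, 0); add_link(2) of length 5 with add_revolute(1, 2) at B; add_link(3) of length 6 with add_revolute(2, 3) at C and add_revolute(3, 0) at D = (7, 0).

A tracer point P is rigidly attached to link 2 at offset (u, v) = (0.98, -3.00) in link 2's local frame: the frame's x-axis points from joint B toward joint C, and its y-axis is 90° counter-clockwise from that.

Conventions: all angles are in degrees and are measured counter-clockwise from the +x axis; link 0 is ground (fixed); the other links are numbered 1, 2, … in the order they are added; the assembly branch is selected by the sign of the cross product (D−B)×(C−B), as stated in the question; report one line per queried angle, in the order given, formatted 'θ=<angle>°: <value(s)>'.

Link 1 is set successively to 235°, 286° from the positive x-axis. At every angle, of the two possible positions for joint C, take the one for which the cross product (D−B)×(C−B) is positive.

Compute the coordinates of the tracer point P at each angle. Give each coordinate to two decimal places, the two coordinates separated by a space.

A=(0,0), D=(7.00,0)
θ=235°: B = A + 4.00·(cos235°, sin235°) = (-2.2943, -3.2766)
θ=235°: |BD| = 9.8550
θ=235°: circle(B,5.00) ∩ circle(D,6.00): a=4.3694, h=2.4307
θ=235°:   candidates: C₊=(1.0183,0.4686) cross=23.955; C₋=(2.6347,-4.1163) cross=-23.955
θ=235°:   branch + wants cross > 0 → take C=(1.0183,0.4686) (cross=23.955)
θ=235°: ex = (C−B)/|BC| = (0.6625,0.7490); ey = (-0.7490,0.6625)
θ=235°: P = B + 0.98·ex + -3.00·ey = (0.6021,-4.5301)
θ=286°: B = A + 4.00·(cos286°, sin286°) = (1.1025, -3.8450)
θ=286°: |BD| = 7.0402
θ=286°: circle(B,5.00) ∩ circle(D,6.00): a=2.7389, h=4.1831
θ=286°:   candidates: C₊=(1.1122,1.1549) cross=29.450; C₋=(5.6815,-5.8533) cross=-29.450
θ=286°:   branch + wants cross > 0 → take C=(1.1122,1.1549) (cross=29.450)
θ=286°: ex = (C−B)/|BC| = (0.0019,1.0000); ey = (-1.0000,0.0019)
θ=286°: P = B + 0.98·ex + -3.00·ey = (4.1044,-2.8708)

θ=235°: 0.60 -4.53
θ=286°: 4.10 -2.87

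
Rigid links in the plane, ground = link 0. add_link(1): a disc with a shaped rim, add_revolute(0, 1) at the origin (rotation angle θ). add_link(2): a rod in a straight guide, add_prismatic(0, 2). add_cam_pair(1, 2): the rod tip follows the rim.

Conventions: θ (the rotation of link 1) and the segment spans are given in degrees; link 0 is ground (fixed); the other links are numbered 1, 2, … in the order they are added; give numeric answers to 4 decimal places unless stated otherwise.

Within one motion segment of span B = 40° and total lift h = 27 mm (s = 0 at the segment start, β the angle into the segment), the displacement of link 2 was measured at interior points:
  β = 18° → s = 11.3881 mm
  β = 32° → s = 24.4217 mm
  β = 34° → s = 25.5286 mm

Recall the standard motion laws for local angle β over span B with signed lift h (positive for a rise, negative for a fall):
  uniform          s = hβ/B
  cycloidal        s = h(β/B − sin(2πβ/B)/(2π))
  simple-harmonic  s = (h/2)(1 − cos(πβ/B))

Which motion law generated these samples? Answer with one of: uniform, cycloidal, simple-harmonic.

candidates at β/B = r: uniform s = h·r (linear in β); cycloidal s = h·(r − sin(2πr)/(2π)); simple-harmonic s = (h/2)(1 − cos(πr))
β=18°: printed 11.3881 | uniform 12.1500, cycloidal 10.8221, simple-harmonic 11.3881
β=32°: printed 24.4217 | uniform 21.6000, cycloidal 25.6869, simple-harmonic 24.4217
β=34°: printed 25.5286 | uniform 22.9500, cycloidal 26.4265, simple-harmonic 25.5286
only one law matches every sample → simple-harmonic

simple-harmonic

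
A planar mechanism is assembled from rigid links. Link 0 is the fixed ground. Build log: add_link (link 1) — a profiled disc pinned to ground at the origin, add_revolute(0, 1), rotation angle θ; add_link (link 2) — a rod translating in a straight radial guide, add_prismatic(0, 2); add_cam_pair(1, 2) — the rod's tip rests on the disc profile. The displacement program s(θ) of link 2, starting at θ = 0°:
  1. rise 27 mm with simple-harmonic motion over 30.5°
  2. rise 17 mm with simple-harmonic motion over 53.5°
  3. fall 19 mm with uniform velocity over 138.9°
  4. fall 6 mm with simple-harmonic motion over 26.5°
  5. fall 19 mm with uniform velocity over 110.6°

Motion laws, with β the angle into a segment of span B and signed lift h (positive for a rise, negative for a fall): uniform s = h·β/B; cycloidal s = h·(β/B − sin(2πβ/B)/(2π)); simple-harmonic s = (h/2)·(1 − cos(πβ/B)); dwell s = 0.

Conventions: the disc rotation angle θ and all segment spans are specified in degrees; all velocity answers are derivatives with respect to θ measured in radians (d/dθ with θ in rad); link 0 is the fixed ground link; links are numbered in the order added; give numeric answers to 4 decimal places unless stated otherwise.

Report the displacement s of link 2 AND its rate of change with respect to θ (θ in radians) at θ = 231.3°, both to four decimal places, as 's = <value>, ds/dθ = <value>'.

seg 1 [0°–30.5°] simple-harmonic, h=27: full span → s += 27 → s = 27.0000
seg 2 [30.5°–84°] simple-harmonic, h=17: full span → s += 17 → s = 44.0000
seg 3 [84°–222.9°] uniform, h=-19: full span → s += -19 → s = 25.0000
seg 4 [222.9°–249.4°] simple-harmonic, h=-6: θ=231.3° here. β=8.4, B=26.5. -6/2·(1 − cos(π·0.3170)) = -1.3686 → s = 23.6314
velocity in seg [222.9°–249.4°] (simple-harmonic), θ in radians: β = 8.4° = 0.1466 rad, B = 26.5° = 0.4625 rad; ds/dθ = (πh/(2B)) sin(πβ/B) = (π·(-6)/(2·0.4625)) sin(π·0.3170) = -17.100847 mm/rad

s = 23.6314, ds/dθ = -17.1008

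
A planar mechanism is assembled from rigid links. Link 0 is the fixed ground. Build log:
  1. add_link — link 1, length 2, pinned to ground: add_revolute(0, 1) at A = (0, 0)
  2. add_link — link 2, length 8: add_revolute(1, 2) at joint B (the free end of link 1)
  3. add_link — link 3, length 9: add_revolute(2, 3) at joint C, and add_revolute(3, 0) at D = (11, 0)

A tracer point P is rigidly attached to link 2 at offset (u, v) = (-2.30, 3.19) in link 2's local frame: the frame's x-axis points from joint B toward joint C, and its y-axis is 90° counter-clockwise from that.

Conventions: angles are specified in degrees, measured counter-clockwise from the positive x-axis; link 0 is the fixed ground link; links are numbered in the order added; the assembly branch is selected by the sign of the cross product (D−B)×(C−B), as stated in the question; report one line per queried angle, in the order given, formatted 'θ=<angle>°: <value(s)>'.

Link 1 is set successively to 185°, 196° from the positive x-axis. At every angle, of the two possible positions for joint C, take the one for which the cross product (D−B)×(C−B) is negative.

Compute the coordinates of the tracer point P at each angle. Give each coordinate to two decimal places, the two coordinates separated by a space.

A=(0,0), D=(11.00,0)
θ=185°: B = A + 2.00·(cos185°, sin185°) = (-1.9924, -0.1743)
θ=185°: |BD| = 12.9936
θ=185°: circle(B,8.00) ∩ circle(D,9.00): a=5.8426, h=5.4648
θ=185°:   candidates: C₊=(3.7764,5.3684) cross=71.007; C₋=(3.9230,-5.5602) cross=-71.007
θ=185°:   branch - wants cross < 0 → take C=(3.9230,-5.5602) (cross=-71.007)
θ=185°: ex = (C−B)/|BC| = (0.7394,-0.6732); ey = (0.6732,0.7394)
θ=185°: P = B + -2.30·ex + 3.19·ey = (-1.5454,3.7329)
θ=196°: B = A + 2.00·(cos196°, sin196°) = (-1.9225, -0.5513)
θ=196°: |BD| = 12.9343
θ=196°: circle(B,8.00) ∩ circle(D,9.00): a=5.8100, h=5.4995
θ=196°:   candidates: C₊=(3.6478,5.1908) cross=71.132; C₋=(4.1166,-5.7981) cross=-71.132
θ=196°:   branch - wants cross < 0 → take C=(4.1166,-5.7981) (cross=-71.132)
θ=196°: ex = (C−B)/|BC| = (0.7549,-0.6559); ey = (0.6559,0.7549)
θ=196°: P = B + -2.30·ex + 3.19·ey = (-1.5666,3.3653)

θ=185°: -1.55 3.73
θ=196°: -1.57 3.37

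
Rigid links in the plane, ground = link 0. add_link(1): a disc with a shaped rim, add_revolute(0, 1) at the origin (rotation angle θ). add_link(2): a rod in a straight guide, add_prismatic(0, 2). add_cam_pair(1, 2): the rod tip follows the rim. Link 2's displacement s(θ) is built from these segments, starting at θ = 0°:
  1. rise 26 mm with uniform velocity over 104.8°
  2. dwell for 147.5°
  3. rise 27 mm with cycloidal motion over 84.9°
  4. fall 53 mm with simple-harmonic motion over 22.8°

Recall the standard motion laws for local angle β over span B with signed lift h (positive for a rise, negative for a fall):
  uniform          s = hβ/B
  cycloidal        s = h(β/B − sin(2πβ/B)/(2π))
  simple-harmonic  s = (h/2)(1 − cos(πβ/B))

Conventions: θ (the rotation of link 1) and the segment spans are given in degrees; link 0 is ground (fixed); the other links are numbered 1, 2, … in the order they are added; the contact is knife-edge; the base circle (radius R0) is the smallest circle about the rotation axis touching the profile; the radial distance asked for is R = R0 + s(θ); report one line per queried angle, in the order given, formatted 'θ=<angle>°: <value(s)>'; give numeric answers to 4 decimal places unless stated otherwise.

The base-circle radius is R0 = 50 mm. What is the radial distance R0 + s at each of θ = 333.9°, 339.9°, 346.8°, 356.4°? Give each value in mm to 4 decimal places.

segment 1 (0° to 104.8°, uniform, h = 26) is passed completely: s = 0.0000 + (26) = 26.0000
segment 2 (104.8° to 252.3°, dwell): s unchanged at 26.0000
θ = 333.9° falls in segment 3 (252.3° to 337.2°, cycloidal, h = 27): β = 333.9 − 252.3 = 81.6°, B = 84.9°; Δs = 27·(0.9611 − sin(2π·0.9611)/(2π)) = 26.9896; s = 26.0000 + 26.9896 = 52.9896
segment 3 (252.3° to 337.2°, cycloidal, h = 27) is passed completely: s = 26.0000 + (27) = 53.0000
θ = 339.9° falls in segment 4 (337.2° to 360°, simple-harmonic, h = -53): β = 339.9 − 337.2 = 2.7°, B = 22.8°; Δs = -53/2·(1 − cos(π·0.1184)) = -1.8128; s = 53.0000 − 1.8128 = 51.1872
θ = 346.8° falls in segment 4 (337.2° to 360°, simple-harmonic, h = -53): β = 346.8 − 337.2 = 9.6°, B = 22.8°; Δs = -53/2·(1 − cos(π·0.4211)) = -19.9946; s = 53.0000 − 19.9946 = 33.0054
θ = 356.4° falls in segment 4 (337.2° to 360°, simple-harmonic, h = -53): β = 356.4 − 337.2 = 19.2°, B = 22.8°; Δs = -53/2·(1 − cos(π·0.8421)) = -49.8061; s = 53.0000 − 49.8061 = 3.1939
θ=333.9°: R = R0 + s = 50 + 52.9896 = 102.9896
θ=339.9°: R = R0 + s = 50 + 51.1872 = 101.1872
θ=346.8°: R = R0 + s = 50 + 33.0054 = 83.0054
θ=356.4°: R = R0 + s = 50 + 3.1939 = 53.1939

θ=333.9°: 102.9896
θ=339.9°: 101.1872
θ=346.8°: 83.0054
θ=356.4°: 53.1939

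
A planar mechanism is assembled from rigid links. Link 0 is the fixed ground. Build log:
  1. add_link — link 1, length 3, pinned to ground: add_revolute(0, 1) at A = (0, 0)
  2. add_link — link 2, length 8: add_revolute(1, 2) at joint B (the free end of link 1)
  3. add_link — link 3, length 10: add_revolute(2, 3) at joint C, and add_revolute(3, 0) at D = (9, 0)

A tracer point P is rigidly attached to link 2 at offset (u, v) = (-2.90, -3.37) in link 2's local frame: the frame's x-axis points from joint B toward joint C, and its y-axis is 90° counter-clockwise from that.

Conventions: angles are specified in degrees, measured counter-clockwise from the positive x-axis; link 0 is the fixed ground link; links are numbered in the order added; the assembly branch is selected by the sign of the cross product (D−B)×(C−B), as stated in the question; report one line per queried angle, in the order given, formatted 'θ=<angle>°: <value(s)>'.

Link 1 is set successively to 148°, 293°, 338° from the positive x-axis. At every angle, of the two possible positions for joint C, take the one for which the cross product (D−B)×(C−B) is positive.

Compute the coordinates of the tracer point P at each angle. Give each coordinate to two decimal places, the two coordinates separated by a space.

A=(0,0), D=(9.00,0)
θ=148°: B = A + 3.00·(cos148°, sin148°) = (-2.5441, 1.5898)
θ=148°: |BD| = 11.6531
θ=148°: circle(B,8.00) ∩ circle(D,10.00): a=4.2819, h=6.7576
θ=148°:   candidates: C₊=(2.6196,7.7000) cross=78.747; C₋=(0.7758,-5.6888) cross=-78.747
θ=148°:   branch + wants cross > 0 → take C=(2.6196,7.7000) (cross=78.747)
θ=148°: ex = (C−B)/|BC| = (0.6455,0.7638); ey = (-0.7638,0.6455)
θ=148°: P = B + -2.90·ex + -3.37·ey = (-1.8420,-2.8005)
θ=293°: B = A + 3.00·(cos293°, sin293°) = (1.1722, -2.7615)
θ=293°: |BD| = 8.3006
θ=293°: circle(B,8.00) ∩ circle(D,10.00): a=1.9818, h=7.7506
θ=293°:   candidates: C₊=(0.4626,5.2070) cross=64.335; C₋=(5.6197,-9.4113) cross=-64.335
θ=293°:   branch + wants cross > 0 → take C=(0.4626,5.2070) (cross=64.335)
θ=293°: ex = (C−B)/|BC| = (-0.0887,0.9961); ey = (-0.9961,-0.0887)
θ=293°: P = B + -2.90·ex + -3.37·ey = (4.7861,-5.3512)
θ=338°: B = A + 3.00·(cos338°, sin338°) = (2.7816, -1.1238)
θ=338°: |BD| = 6.3192
θ=338°: circle(B,8.00) ∩ circle(D,10.00): a=0.3111, h=7.9939
θ=338°:   candidates: C₊=(1.6660,6.7980) cross=50.515; C₋=(4.5094,-8.9350) cross=-50.515
θ=338°:   branch + wants cross > 0 → take C=(1.6660,6.7980) (cross=50.515)
θ=338°: ex = (C−B)/|BC| = (-0.1394,0.9902); ey = (-0.9902,-0.1394)
θ=338°: P = B + -2.90·ex + -3.37·ey = (6.5230,-3.5256)

θ=148°: -1.84 -2.80
θ=293°: 4.79 -5.35
θ=338°: 6.52 -3.53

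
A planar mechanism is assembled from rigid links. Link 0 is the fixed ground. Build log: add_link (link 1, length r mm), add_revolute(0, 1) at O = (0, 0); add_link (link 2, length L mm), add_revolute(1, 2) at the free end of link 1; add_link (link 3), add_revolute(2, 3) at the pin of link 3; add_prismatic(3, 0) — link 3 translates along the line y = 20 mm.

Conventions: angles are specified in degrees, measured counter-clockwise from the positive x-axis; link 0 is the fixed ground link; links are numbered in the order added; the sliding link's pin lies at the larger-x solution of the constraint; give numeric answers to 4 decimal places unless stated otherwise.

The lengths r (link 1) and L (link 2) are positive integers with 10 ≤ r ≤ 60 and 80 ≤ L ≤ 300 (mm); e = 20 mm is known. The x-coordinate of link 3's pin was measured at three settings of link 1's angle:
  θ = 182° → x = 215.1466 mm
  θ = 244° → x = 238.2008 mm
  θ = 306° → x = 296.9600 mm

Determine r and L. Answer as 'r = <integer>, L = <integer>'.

constraint per measurement: (x − r cos θ)² + (r sin θ − e)² = L²
subtracting the θ₁ and θ₂ equations cancels the r² and L² terms:
r = (x₁² − x₂²) / (2[(x₁cos θ₁ + e sin θ₁) − (x₂cos θ₂ + e sin θ₂)]) = 56.0001 → r = 56
L² = (x₁ − r cos θ₁)² + (r sin θ₁ − e)² = 73983.9747 → L = 272.0000 → L = 272
check at θ₃=306°: x = 296.9600 (printed 296.9600) ✓

r = 56, L = 272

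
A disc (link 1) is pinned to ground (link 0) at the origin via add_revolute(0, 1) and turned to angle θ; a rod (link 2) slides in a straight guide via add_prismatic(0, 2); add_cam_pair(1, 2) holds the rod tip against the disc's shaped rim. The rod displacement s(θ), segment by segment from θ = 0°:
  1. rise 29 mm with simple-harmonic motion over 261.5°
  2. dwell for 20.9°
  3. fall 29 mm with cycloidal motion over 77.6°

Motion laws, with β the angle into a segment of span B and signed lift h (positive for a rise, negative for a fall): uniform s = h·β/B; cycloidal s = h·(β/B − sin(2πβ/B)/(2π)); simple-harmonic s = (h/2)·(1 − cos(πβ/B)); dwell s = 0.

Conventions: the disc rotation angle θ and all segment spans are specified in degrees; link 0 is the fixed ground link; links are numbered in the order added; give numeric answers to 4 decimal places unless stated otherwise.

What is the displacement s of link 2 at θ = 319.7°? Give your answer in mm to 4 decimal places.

segment 1 (0° to 261.5°, simple-harmonic, h = 29) is passed completely: s = 0.0000 + (29) = 29.0000
segment 2 (261.5° to 282.4°, dwell): s unchanged at 29.0000
θ = 319.7° falls in segment 3 (282.4° to 360°, cycloidal, h = -29): β = 319.7 − 282.4 = 37.3°, B = 77.6°; Δs = -29·(0.4807 − sin(2π·0.4807)/(2π)) = -13.3802; s = 29.0000 − 13.3802 = 15.6198

15.6198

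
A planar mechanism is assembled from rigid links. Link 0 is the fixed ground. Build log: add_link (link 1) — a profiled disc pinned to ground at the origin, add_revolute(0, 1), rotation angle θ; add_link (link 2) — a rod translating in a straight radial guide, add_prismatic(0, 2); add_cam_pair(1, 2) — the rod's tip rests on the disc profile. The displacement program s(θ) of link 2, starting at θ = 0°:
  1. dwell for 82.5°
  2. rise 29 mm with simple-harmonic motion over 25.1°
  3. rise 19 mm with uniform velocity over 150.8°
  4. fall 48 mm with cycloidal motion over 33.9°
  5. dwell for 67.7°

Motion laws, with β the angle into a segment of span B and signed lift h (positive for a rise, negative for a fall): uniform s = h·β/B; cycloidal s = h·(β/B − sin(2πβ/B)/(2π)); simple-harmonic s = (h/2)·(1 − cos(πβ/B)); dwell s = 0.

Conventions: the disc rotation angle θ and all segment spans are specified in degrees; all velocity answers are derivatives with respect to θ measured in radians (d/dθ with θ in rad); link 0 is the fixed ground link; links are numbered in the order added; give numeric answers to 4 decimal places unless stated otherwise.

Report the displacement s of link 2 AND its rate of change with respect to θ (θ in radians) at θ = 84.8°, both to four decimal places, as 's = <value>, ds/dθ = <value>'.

seg 1 [0°–82.5°] dwell: s stays 0.0000
seg 2 [82.5°–107.6°] simple-harmonic, h=29: θ=84.8° here. β=2.3, B=25.1. 29/2·(1 − cos(π·0.0916)) = 0.5967 → s = 0.5967
velocity in seg [82.5°–107.6°] (simple-harmonic), θ in radians: β = 2.3° = 0.0401 rad, B = 25.1° = 0.4381 rad; ds/dθ = (πh/(2B)) sin(πβ/B) = (π·29/(2·0.4381)) sin(π·0.0916) = 29.522670 mm/rad

s = 0.5967, ds/dθ = 29.5227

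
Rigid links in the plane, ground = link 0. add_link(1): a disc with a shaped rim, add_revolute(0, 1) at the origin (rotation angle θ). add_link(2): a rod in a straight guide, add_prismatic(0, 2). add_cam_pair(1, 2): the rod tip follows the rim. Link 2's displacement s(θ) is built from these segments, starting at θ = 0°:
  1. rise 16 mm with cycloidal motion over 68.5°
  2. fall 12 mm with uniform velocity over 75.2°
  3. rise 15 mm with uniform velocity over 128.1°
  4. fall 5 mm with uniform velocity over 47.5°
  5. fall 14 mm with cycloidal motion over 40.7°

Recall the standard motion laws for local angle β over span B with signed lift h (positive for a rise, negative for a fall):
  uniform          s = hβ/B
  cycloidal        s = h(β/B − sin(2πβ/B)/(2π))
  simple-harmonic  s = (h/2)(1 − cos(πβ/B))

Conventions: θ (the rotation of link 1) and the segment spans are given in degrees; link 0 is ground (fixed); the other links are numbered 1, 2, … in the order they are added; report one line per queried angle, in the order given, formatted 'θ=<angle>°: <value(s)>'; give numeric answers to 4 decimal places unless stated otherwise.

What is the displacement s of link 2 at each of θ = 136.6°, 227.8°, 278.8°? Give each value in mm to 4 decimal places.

segment 1 (0° to 68.5°, cycloidal, h = 16) is passed completely: s = 0.0000 + (16) = 16.0000
θ = 136.6° falls in segment 2 (68.5° to 143.7°, uniform, h = -12): β = 136.6 − 68.5 = 68.1°, B = 75.2°; Δs = -12·68.1/75.2 = -10.8670; s = 16.0000 − 10.8670 = 5.1330
segment 2 (68.5° to 143.7°, uniform, h = -12) is passed completely: s = 16.0000 + (-12) = 4.0000
θ = 227.8° falls in segment 3 (143.7° to 271.8°, uniform, h = 15): β = 227.8 − 143.7 = 84.1°, B = 128.1°; Δs = 15·84.1/128.1 = 9.8478; s = 4.0000 + 9.8478 = 13.8478
segment 3 (143.7° to 271.8°, uniform, h = 15) is passed completely: s = 4.0000 + (15) = 19.0000
θ = 278.8° falls in segment 4 (271.8° to 319.3°, uniform, h = -5): β = 278.8 − 271.8 = 7°, B = 47.5°; Δs = -5·7/47.5 = -0.7368; s = 19.0000 − 0.7368 = 18.2632

θ=136.6°: 5.1330
θ=227.8°: 13.8478
θ=278.8°: 18.2632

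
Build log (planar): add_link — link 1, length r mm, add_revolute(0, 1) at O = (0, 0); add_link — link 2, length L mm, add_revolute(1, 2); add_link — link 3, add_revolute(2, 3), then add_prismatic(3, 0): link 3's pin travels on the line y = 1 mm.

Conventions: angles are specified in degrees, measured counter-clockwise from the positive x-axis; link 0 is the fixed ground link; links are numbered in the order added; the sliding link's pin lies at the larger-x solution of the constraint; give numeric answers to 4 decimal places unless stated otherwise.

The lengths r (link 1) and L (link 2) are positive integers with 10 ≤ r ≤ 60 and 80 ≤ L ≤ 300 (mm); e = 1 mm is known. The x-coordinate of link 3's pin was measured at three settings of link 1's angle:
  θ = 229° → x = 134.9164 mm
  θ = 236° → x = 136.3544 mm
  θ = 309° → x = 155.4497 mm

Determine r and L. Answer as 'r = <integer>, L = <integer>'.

constraint per measurement: (x − r cos θ)² + (r sin θ − e)² = L²
subtracting the θ₁ and θ₂ equations cancels the r² and L² terms:
r = (x₁² − x₂²) / (2[(x₁cos θ₁ + e sin θ₁) − (x₂cos θ₂ + e sin θ₂)]) = 15.9998 → r = 16
L² = (x₁ − r cos θ₁)² + (r sin θ₁ − e)² = 21316.0056 → L = 146.0000 → L = 146
check at θ₃=309°: x = 155.4497 (printed 155.4497) ✓

r = 16, L = 146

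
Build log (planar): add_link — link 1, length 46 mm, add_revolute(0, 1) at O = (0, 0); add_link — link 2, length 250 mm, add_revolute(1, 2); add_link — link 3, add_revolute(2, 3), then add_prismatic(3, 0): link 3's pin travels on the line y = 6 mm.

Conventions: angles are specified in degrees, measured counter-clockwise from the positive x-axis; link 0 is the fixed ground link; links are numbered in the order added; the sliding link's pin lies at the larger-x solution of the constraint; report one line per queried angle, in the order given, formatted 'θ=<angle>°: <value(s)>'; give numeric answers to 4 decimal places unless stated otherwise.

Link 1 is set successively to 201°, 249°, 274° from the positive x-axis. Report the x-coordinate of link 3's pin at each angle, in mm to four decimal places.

geometry: r = 46 mm, L = 250 mm, e = 6 mm
θ=201°: crank pin P = (r cos θ, r sin θ) = (-42.944700, -16.484926)
θ=201°: h = r sin θ − e = -16.484926 − 6 = -22.484926
θ=201°: x = r cos θ + √(L² − h²) = -42.944700 + 248.986803 = 206.042103
θ=249°: crank pin P = (r cos θ, r sin θ) = (-16.484926, -42.944700)
θ=249°: h = r sin θ − e = -42.944700 − 6 = -48.944700
θ=249°: x = r cos θ + √(L² − h²) = -16.484926 + 245.162021 = 228.677095
θ=274°: crank pin P = (r cos θ, r sin θ) = (3.208798, -45.887946)
θ=274°: h = r sin θ − e = -45.887946 − 6 = -51.887946
θ=274°: x = r cos θ + √(L² − h²) = 3.208798 + 244.556008 = 247.764806

θ=201°: 206.0421
θ=249°: 228.6771
θ=274°: 247.7648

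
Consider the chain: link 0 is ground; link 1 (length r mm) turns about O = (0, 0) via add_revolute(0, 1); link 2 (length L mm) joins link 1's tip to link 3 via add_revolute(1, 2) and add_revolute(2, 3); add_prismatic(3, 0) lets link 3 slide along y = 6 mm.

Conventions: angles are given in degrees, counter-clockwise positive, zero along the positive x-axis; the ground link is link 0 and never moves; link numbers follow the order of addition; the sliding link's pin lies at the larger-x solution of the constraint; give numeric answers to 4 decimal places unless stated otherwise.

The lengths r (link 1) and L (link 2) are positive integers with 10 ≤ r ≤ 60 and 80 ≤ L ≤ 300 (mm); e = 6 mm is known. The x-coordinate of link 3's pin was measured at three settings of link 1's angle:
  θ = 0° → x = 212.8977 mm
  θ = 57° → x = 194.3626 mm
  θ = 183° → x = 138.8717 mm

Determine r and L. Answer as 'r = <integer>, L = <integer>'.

constraint per measurement: (x − r cos θ)² + (r sin θ − e)² = L²
subtracting the θ₁ and θ₂ equations cancels the r² and L² terms:
r = (x₁² − x₂²) / (2[(x₁cos θ₁ + e sin θ₁) − (x₂cos θ₂ + e sin θ₂)]) = 37.0000 → r = 37
L² = (x₁ − r cos θ₁)² + (r sin θ₁ − e)² = 30976.0009 → L = 176.0000 → L = 176
check at θ₃=183°: x = 138.8717 (printed 138.8717) ✓

r = 37, L = 176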